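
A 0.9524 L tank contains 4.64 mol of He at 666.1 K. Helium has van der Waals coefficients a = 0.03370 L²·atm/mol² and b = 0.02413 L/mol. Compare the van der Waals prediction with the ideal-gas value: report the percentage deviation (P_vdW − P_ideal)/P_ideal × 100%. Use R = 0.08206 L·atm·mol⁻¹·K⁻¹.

Ideal: P_ideal = nRT/V = (4.64)(0.08206)(666.1)/0.9524 = 266.299 atm
vdW: P = nRT/(V − nb) − a n²/V² = 253.623/0.840437 − 0.725548/0.907066 = 301.775 − 0.799884 = 300.975 atm
% deviation = (300.975 − 266.299)/266.299 × 100% = 13.02%

13.02 %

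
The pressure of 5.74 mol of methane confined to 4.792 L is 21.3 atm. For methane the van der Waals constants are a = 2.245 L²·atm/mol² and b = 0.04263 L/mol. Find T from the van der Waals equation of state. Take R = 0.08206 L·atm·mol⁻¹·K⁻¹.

T ≈ 236.7 K

T = (P + a n²/V²)(V − nb)/(nR)
P + a n²/V² = 21.3 + (2.245)(5.74)²/(4.792)² = 24.521 atm
V − nb = 4.792 − (5.74)(0.04263) = 4.5473 L
T = (24.521)(4.5473)/((5.74)(0.08206)) = 236.7 K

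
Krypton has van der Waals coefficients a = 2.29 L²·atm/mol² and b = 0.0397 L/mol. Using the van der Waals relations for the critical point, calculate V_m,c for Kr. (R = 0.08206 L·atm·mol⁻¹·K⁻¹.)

For a van der Waals gas, V_m,c = 3b.
V_m,c = 3×0.0397 = 0.1191 L/mol

V_m,c ≈ 0.1191 L/mol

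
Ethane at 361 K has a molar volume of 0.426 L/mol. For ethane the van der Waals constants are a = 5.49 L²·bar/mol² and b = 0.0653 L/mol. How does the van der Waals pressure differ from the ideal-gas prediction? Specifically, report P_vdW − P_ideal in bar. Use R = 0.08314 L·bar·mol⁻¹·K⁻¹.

Ideal: P_ideal = RT/V_m = (0.08314)(361)/0.426 = 70.4543 bar
vdW: P = RT/(V_m − b) − a/V_m² = 30.0135/0.360700 − 5.49/0.181476 = 83.2090 − 30.2519 = 52.9571 bar
ΔP = 52.9571 − 70.4543 = -17.50 bar

ΔP ≈ -17.50 bar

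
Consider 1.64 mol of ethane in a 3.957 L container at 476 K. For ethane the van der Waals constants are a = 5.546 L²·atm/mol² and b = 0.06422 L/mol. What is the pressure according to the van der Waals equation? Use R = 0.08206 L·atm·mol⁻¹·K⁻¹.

P ≈ 15.68 atm

P = nRT/(V − nb) − a n²/V²
nRT/(V − nb) = (1.64)(0.08206)(476)/(3.957 − 1.64×0.06422) = 64.059/3.8517 = 16.631 atm
a n²/V² = (5.546)(1.64)²/(3.957)² = 0.95265 atm
P = 16.631 − 0.95265 = 15.68 atm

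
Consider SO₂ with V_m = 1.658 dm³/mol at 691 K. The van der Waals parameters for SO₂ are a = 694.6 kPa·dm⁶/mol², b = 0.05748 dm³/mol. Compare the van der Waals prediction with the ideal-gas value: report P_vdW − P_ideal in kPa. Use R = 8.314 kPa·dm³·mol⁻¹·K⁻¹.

ΔP ≈ -128.2 kPa

Ideal: P_ideal = RT/V_m = (8.314)(691)/1.658 = 3465.00 kPa
vdW: P = RT/(V_m − b) − a/V_m² = 5744.97/1.60052 − 694.6/2.74896 = 3589.44 − 252.677 = 3336.76 kPa
ΔP = 3336.76 − 3465.00 = -128.2 kPa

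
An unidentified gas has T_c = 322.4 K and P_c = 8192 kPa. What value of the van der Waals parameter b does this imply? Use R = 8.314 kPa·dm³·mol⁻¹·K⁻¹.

b ≈ 0.04090 dm³/mol

From T_c = 8a/(27Rb) and P_c = a/(27b²): b = R T_c/(8 P_c).
b = (8.314)(322.4)/(8×8192) = 2680.4/65536 = 0.04090 dm³/mol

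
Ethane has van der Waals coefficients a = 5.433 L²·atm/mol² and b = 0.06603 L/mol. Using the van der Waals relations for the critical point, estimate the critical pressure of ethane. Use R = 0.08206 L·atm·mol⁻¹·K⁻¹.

For a van der Waals gas, P_c = a/(27b²).
P_c = 5.433/(27×(0.06603)²) = 5.433/0.11772 = 46.15 atm

P_c ≈ 46.15 atm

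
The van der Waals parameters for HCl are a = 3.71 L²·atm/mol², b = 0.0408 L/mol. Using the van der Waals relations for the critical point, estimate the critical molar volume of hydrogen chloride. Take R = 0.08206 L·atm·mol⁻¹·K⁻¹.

V_m,c ≈ 0.1224 L/mol

For a van der Waals gas, V_m,c = 3b.
V_m,c = 3×0.0408 = 0.1224 L/mol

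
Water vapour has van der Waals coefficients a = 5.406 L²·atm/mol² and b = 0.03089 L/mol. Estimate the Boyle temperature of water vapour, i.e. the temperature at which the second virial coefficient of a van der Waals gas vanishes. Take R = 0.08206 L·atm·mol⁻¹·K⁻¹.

T_B ≈ 2133 K

For a van der Waals gas the second virial coefficient B₂ = b − a/(RT) vanishes at T_B = a/(Rb).
T_B = 5.406/(0.08206×0.03089) = 5.406/0.0025348 = 2133 K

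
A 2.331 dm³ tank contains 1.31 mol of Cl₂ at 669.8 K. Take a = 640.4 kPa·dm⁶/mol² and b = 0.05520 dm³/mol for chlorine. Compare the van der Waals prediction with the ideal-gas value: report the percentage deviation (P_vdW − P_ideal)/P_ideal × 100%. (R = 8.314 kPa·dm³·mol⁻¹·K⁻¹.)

-3.26 %

Ideal: P_ideal = nRT/V = (1.31)(8.314)(669.8)/2.331 = 3129.57 kPa
vdW: P = nRT/(V − nb) − a n²/V² = 7295.02/2.25869 − 1098.99/5.43356 = 3229.76 − 202.260 = 3027.50 kPa
% deviation = (3027.50 − 3129.57)/3129.57 × 100% = -3.26%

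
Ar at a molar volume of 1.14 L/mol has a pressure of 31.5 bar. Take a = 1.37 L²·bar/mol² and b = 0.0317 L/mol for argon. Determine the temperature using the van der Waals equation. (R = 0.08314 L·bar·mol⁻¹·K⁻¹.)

T = (P + a/V_m²)(V_m − b)/R
P + a/V_m² = 31.5 + 1.37/(1.14)² = 32.554 bar
V_m − b = 1.14 − 0.0317 = 1.1083 L/mol
T = (32.554)(1.1083)/0.08314 = 434.0 K

T ≈ 434.0 K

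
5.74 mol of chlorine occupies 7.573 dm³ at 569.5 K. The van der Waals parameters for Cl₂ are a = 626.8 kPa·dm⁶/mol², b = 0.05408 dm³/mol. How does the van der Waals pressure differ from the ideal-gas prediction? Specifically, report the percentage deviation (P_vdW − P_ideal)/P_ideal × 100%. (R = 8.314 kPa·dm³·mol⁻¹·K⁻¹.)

Ideal: P_ideal = nRT/V = (5.74)(8.314)(569.5)/7.573 = 3588.79 kPa
vdW: P = nRT/(V − nb) − a n²/V² = 27177.9/7.26258 − 20651.6/57.3503 = 3742.18 − 360.096 = 3382.08 kPa
% deviation = (3382.08 − 3588.79)/3588.79 × 100% = -5.76%

-5.76 %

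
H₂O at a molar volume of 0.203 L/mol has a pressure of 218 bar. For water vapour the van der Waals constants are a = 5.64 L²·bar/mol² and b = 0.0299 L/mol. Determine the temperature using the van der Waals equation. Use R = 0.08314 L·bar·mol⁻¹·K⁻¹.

T ≈ 738.8 K

T = (P + a/V_m²)(V_m − b)/R
P + a/V_m² = 218 + 5.64/(0.203)² = 354.86 bar
V_m − b = 0.203 − 0.0299 = 0.17310 L/mol
T = (354.86)(0.17310)/0.08314 = 738.8 K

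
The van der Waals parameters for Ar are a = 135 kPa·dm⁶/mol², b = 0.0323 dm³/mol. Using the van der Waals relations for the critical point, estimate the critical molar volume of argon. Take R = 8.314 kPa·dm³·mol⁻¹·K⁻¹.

For a van der Waals gas, V_m,c = 3b.
V_m,c = 3×0.0323 = 0.09690 dm³/mol

V_m,c ≈ 0.09690 dm³/mol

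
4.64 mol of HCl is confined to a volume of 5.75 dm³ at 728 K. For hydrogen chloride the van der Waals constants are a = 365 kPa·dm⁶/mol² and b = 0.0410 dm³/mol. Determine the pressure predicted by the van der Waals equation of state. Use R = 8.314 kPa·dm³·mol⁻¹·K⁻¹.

P = nRT/(V − nb) − a n²/V²
nRT/(V − nb) = (4.64)(8.314)(728)/(5.75 − 4.64×0.0410) = 28084/5.5598 = 5051.3 kPa
a n²/V² = (365)(4.64)²/(5.75)² = 237.68 kPa
P = 5051.3 − 237.68 = 4814 kPa

P ≈ 4814 kPa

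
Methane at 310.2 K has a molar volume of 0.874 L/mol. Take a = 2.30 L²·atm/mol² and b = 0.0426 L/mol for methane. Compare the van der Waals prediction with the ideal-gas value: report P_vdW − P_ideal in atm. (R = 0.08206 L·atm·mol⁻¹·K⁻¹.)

ΔP ≈ -1.519 atm

Ideal: P_ideal = RT/V_m = (0.08206)(310.2)/0.874 = 29.1247 atm
vdW: P = RT/(V_m − b) − a/V_m² = 25.4550/0.831400 − 2.30/0.763876 = 30.6170 − 3.01096 = 27.6060 atm
ΔP = 27.6060 − 29.1247 = -1.519 atm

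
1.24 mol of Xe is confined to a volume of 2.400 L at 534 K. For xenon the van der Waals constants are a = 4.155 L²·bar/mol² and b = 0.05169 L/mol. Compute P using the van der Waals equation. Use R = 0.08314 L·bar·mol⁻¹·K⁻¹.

P ≈ 22.46 bar

P = nRT/(V − nb) − a n²/V²
nRT/(V − nb) = (1.24)(0.08314)(534)/(2.400 − 1.24×0.05169) = 55.052/2.3359 = 23.568 bar
a n²/V² = (4.155)(1.24)²/(2.400)² = 1.1092 bar
P = 23.568 − 1.1092 = 22.46 bar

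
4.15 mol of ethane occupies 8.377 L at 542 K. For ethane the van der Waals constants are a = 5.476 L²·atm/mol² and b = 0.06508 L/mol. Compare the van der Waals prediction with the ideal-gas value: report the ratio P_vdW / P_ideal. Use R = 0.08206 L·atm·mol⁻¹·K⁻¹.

Ideal: P_ideal = nRT/V = (4.15)(0.08206)(542)/8.377 = 22.0338 atm
vdW: P = nRT/(V − nb) − a n²/V² = 184.578/8.10692 − 94.3104/70.1741 = 22.7680 − 1.34395 = 21.4241 atm
Ratio = 21.4241/22.0338 = 0.9723

P_vdW / P_ideal ≈ 0.9723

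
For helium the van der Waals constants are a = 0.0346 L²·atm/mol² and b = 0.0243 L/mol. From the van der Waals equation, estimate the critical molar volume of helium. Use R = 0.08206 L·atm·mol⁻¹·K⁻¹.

V_m,c ≈ 0.07290 L/mol

For a van der Waals gas, V_m,c = 3b.
V_m,c = 3×0.0243 = 0.07290 L/mol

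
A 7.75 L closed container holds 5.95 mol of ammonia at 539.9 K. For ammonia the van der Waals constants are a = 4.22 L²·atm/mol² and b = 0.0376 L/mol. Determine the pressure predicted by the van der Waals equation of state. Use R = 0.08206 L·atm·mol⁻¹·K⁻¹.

P = nRT/(V − nb) − a n²/V²
nRT/(V − nb) = (5.95)(0.08206)(539.9)/(7.75 − 5.95×0.0376) = 263.61/7.5263 = 35.025 atm
a n²/V² = (4.22)(5.95)²/(7.75)² = 2.4874 atm
P = 35.025 − 2.4874 = 32.54 atm

P ≈ 32.54 atm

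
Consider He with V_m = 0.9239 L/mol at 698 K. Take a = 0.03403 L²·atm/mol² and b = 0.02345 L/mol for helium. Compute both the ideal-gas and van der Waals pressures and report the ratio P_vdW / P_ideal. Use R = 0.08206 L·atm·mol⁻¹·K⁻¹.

P_vdW / P_ideal ≈ 1.025

Ideal: P_ideal = RT/V_m = (0.08206)(698)/0.9239 = 61.9958 atm
vdW: P = RT/(V_m − b) − a/V_m² = 57.2779/0.900450 − 0.03403/0.853591 = 63.6103 − 0.0398669 = 63.5704 atm
Ratio = 63.5704/61.9958 = 1.025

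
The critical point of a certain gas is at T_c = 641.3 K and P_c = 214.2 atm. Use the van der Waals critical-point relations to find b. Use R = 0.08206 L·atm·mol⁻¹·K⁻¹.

b ≈ 0.03071 L/mol

From T_c = 8a/(27Rb) and P_c = a/(27b²): b = R T_c/(8 P_c).
b = (0.08206)(641.3)/(8×214.2) = 52.625/1713.6 = 0.03071 L/mol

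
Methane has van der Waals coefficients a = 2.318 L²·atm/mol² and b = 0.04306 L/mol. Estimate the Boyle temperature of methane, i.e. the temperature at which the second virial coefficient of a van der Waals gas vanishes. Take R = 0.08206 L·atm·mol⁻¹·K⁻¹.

T_B ≈ 656.0 K

For a van der Waals gas the second virial coefficient B₂ = b − a/(RT) vanishes at T_B = a/(Rb).
T_B = 2.318/(0.08206×0.04306) = 2.318/0.0035335 = 656.0 K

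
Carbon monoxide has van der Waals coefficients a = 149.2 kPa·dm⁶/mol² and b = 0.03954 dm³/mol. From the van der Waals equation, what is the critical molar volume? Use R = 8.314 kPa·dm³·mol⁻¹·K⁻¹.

V_m,c ≈ 0.1186 dm³/mol

For a van der Waals gas, V_m,c = 3b.
V_m,c = 3×0.03954 = 0.1186 dm³/mol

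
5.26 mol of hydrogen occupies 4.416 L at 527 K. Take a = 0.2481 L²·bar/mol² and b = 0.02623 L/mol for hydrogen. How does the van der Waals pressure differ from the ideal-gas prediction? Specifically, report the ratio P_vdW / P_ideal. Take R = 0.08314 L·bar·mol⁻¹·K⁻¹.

Ideal: P_ideal = nRT/V = (5.26)(0.08314)(527)/4.416 = 52.1888 bar
vdW: P = nRT/(V − nb) − a n²/V² = 230.466/4.27803 − 6.86433/19.5011 = 53.8720 − 0.351997 = 53.5200 bar
Ratio = 53.5200/52.1888 = 1.026

P_vdW / P_ideal ≈ 1.026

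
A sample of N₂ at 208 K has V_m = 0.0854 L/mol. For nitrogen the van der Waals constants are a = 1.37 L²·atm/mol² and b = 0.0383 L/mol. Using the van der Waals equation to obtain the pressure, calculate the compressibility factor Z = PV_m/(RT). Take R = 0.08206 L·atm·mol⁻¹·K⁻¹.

Z ≈ 0.8733

P = RT/(V_m − b) − a/V_m² = (0.08206)(208)/(0.0854 − 0.0383) − 1.37/(0.0854)²
  = 17.068/0.047100 − 187.85 = 362.38 − 187.85 = 174.53 atm
Z = PV_m/(RT) = (174.53)(0.0854)/((0.08206)(208)) = 14.905/17.068 = 0.8733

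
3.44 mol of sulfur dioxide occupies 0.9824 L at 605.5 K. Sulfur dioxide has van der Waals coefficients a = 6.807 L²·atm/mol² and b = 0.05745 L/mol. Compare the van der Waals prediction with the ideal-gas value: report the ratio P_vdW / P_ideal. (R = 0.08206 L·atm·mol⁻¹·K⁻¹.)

Ideal: P_ideal = nRT/V = (3.44)(0.08206)(605.5)/0.9824 = 173.987 atm
vdW: P = nRT/(V − nb) − a n²/V² = 170.924/0.784772 − 80.5513/0.965110 = 217.801 − 83.4633 = 134.338 atm
Ratio = 134.338/173.987 = 0.7721

P_vdW / P_ideal ≈ 0.7721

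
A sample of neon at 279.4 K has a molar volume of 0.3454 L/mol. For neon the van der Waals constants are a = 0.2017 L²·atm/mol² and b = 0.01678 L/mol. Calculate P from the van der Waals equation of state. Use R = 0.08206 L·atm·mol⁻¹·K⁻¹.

P ≈ 68.08 atm

P = RT/(V_m − b) − a/V_m²
RT/(V_m − b) = (0.08206)(279.4)/(0.3454 − 0.01678) = 22.928/0.32862 = 69.771 atm
a/V_m² = 0.2017/(0.3454)² = 1.6907 atm
P = 69.771 − 1.6907 = 68.08 atm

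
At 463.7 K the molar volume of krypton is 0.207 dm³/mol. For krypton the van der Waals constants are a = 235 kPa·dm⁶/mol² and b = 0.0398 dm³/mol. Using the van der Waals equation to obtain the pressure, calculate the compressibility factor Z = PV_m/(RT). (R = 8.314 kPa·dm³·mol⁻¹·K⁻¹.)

Z ≈ 0.9436

P = RT/(V_m − b) − a/V_m² = (8.314)(463.7)/(0.207 − 0.0398) − 235/(0.207)²
  = 3855.2/0.16720 − 5484.4 = 23057 − 5484.4 = 17573 kPa
Z = PV_m/(RT) = (17573)(0.207)/((8.314)(463.7)) = 3637.6/3855.2 = 0.9436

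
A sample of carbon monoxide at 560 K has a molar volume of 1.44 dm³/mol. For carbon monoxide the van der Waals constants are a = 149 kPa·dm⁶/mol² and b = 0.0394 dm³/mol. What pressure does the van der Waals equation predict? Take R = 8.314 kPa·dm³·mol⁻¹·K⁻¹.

P ≈ 3252 kPa

P = RT/(V_m − b) − a/V_m²
RT/(V_m − b) = (8.314)(560)/(1.44 − 0.0394) = 4655.8/1.4006 = 3324.1 kPa
a/V_m² = 149/(1.44)² = 71.856 kPa
P = 3324.1 − 71.856 = 3252 kPa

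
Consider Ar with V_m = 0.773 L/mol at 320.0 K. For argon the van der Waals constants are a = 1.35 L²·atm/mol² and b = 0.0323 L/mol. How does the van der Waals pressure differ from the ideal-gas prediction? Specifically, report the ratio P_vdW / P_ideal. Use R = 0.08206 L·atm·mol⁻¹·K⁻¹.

Ideal: P_ideal = RT/V_m = (0.08206)(320.0)/0.773 = 33.9705 atm
vdW: P = RT/(V_m − b) − a/V_m² = 26.2592/0.740700 − 1.35/0.597529 = 35.4519 − 2.25930 = 33.1926 atm
Ratio = 33.1926/33.9705 = 0.9771

P_vdW / P_ideal ≈ 0.9771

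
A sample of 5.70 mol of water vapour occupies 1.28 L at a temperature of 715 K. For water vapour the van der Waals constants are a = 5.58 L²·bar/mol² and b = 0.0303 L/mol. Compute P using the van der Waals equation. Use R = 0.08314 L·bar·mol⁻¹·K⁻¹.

P = nRT/(V − nb) − a n²/V²
nRT/(V − nb) = (5.70)(0.08314)(715)/(1.28 − 5.70×0.0303) = 338.84/1.1073 = 306.01 bar
a n²/V² = (5.58)(5.70)²/(1.28)² = 110.65 bar
P = 306.01 − 110.65 = 195.4 bar

P ≈ 195.4 bar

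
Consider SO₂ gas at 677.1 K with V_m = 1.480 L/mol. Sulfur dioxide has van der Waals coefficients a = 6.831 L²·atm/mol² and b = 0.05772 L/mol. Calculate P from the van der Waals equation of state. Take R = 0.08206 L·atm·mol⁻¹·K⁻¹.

P ≈ 35.95 atm

P = RT/(V_m − b) − a/V_m²
RT/(V_m − b) = (0.08206)(677.1)/(1.480 − 0.05772) = 55.563/1.4223 = 39.066 atm
a/V_m² = 6.831/(1.480)² = 3.1186 atm
P = 39.066 − 3.1186 = 35.95 atm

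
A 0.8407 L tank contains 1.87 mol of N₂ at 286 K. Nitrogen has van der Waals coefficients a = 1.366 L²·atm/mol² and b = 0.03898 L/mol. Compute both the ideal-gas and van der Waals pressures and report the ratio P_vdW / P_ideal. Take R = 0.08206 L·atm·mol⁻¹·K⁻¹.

Ideal: P_ideal = nRT/V = (1.87)(0.08206)(286)/0.8407 = 52.2033 atm
vdW: P = nRT/(V − nb) − a n²/V² = 43.8873/0.767807 − 4.77677/0.706776 = 57.1593 − 6.75853 = 50.4008 atm
Ratio = 50.4008/52.2033 = 0.9655

P_vdW / P_ideal ≈ 0.9655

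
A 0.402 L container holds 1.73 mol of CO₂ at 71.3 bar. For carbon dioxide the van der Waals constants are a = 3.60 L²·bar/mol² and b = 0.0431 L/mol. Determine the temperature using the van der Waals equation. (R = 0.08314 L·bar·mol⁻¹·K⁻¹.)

T ≈ 314.1 K

T = (P + a n²/V²)(V − nb)/(nR)
P + a n²/V² = 71.3 + (3.60)(1.73)²/(0.402)² = 137.97 bar
V − nb = 0.402 − (1.73)(0.0431) = 0.32744 L
T = (137.97)(0.32744)/((1.73)(0.08314)) = 314.1 K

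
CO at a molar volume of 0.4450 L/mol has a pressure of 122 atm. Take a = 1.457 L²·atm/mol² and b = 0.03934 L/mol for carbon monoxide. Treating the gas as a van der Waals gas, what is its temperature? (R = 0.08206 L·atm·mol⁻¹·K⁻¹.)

T = (P + a/V_m²)(V_m − b)/R
P + a/V_m² = 122 + 1.457/(0.4450)² = 129.36 atm
V_m − b = 0.4450 − 0.03934 = 0.40566 L/mol
T = (129.36)(0.40566)/0.08206 = 639.5 K

T ≈ 639.5 K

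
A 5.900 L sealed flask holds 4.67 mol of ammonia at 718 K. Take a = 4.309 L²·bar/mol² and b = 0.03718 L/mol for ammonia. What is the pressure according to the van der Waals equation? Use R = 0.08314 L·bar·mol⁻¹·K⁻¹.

P ≈ 45.98 bar

P = nRT/(V − nb) − a n²/V²
nRT/(V − nb) = (4.67)(0.08314)(718)/(5.900 − 4.67×0.03718) = 278.77/5.7264 = 48.682 bar
a n²/V² = (4.309)(4.67)²/(5.900)² = 2.6996 bar
P = 48.682 − 2.6996 = 45.98 bar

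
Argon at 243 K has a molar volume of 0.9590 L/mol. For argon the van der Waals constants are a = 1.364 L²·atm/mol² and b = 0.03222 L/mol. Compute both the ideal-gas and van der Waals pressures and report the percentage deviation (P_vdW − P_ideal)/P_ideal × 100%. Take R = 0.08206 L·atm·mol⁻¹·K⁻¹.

Ideal: P_ideal = RT/V_m = (0.08206)(243)/0.9590 = 20.7931 atm
vdW: P = RT/(V_m − b) − a/V_m² = 19.9406/0.926780 − 1.364/0.919681 = 21.5160 − 1.48312 = 20.0329 atm
% deviation = (20.0329 − 20.7931)/20.7931 × 100% = -3.66%

-3.66 %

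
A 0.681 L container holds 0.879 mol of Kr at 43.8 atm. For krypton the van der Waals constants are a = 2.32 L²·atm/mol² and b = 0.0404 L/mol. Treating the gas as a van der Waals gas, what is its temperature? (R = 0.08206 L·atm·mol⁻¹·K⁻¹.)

T = (P + a n²/V²)(V − nb)/(nR)
P + a n²/V² = 43.8 + (2.32)(0.879)²/(0.681)² = 47.665 atm
V − nb = 0.681 − (0.879)(0.0404) = 0.64549 L
T = (47.665)(0.64549)/((0.879)(0.08206)) = 426.5 K

T ≈ 426.5 K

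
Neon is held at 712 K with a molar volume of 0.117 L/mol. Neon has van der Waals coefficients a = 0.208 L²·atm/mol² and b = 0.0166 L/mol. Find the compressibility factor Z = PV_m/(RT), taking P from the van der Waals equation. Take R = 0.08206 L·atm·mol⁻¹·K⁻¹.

Z ≈ 1.135

P = RT/(V_m − b) − a/V_m² = (0.08206)(712)/(0.117 − 0.0166) − 0.208/(0.117)²
  = 58.427/0.10040 − 15.195 = 581.94 − 15.195 = 566.75 atm
Z = PV_m/(RT) = (566.75)(0.117)/((0.08206)(712)) = 66.310/58.427 = 1.135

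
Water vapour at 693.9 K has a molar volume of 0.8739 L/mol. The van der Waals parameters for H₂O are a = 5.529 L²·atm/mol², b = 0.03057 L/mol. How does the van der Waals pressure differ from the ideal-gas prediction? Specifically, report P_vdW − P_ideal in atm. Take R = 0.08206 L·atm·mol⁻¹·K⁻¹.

ΔP ≈ -4.878 atm

Ideal: P_ideal = RT/V_m = (0.08206)(693.9)/0.8739 = 65.1578 atm
vdW: P = RT/(V_m − b) − a/V_m² = 56.9414/0.843330 − 5.529/0.763701 = 67.5197 − 7.23974 = 60.2800 atm
ΔP = 60.2800 − 65.1578 = -4.878 atm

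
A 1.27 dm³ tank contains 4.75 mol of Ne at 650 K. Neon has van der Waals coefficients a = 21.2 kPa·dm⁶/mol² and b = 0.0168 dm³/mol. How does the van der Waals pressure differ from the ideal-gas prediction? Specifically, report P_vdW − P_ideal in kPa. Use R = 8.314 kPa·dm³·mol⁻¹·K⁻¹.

ΔP ≈ 1059 kPa

Ideal: P_ideal = nRT/V = (4.75)(8.314)(650)/1.27 = 20212.2 kPa
vdW: P = nRT/(V − nb) − a n²/V² = 25669.5/1.19020 − 478.325/1.61290 = 21567.4 − 296.562 = 21270.8 kPa
ΔP = 21270.8 − 20212.2 = 1059 kPa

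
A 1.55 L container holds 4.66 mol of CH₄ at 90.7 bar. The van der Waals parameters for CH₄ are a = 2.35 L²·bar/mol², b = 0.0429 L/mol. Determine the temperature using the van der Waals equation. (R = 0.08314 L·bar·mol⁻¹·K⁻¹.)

T = (P + a n²/V²)(V − nb)/(nR)
P + a n²/V² = 90.7 + (2.35)(4.66)²/(1.55)² = 111.94 bar
V − nb = 1.55 − (4.66)(0.0429) = 1.3501 L
T = (111.94)(1.3501)/((4.66)(0.08314)) = 390.1 K

T ≈ 390.1 K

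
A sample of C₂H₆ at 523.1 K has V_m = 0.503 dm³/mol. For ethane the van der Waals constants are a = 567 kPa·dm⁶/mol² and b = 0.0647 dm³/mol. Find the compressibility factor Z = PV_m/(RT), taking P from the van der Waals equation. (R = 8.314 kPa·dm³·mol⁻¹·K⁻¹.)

Z ≈ 0.8884

P = RT/(V_m − b) − a/V_m² = (8.314)(523.1)/(0.503 − 0.0647) − 567/(0.503)²
  = 4349.1/0.43830 − 2241.0 = 9922.7 − 2241.0 = 7681.7 kPa
Z = PV_m/(RT) = (7681.7)(0.503)/((8.314)(523.1)) = 3863.9/4349.1 = 0.8884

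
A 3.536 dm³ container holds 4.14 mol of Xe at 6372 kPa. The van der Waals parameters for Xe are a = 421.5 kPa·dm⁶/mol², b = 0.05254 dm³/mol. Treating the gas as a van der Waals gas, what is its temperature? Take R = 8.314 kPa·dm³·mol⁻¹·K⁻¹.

T = (P + a n²/V²)(V − nb)/(nR)
P + a n²/V² = 6372 + (421.5)(4.14)²/(3.536)² = 6949.8 kPa
V − nb = 3.536 − (4.14)(0.05254) = 3.3185 dm³
T = (6949.8)(3.3185)/((4.14)(8.314)) = 670.0 K

T ≈ 670.0 K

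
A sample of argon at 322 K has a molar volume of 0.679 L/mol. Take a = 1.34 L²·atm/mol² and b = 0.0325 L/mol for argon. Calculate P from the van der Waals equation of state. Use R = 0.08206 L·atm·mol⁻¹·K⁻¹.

P ≈ 37.96 atm

P = RT/(V_m − b) − a/V_m²
RT/(V_m − b) = (0.08206)(322)/(0.679 − 0.0325) = 26.423/0.64650 = 40.871 atm
a/V_m² = 1.34/(0.679)² = 2.9065 atm
P = 40.871 − 2.9065 = 37.96 atm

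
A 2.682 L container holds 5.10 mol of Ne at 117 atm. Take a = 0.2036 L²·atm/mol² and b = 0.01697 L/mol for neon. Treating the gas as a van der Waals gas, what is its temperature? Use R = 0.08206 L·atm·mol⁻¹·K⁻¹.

T = (P + a n²/V²)(V − nb)/(nR)
P + a n²/V² = 117 + (0.2036)(5.10)²/(2.682)² = 117.74 atm
V − nb = 2.682 − (5.10)(0.01697) = 2.5955 L
T = (117.74)(2.5955)/((5.10)(0.08206)) = 730.2 K

T ≈ 730.2 K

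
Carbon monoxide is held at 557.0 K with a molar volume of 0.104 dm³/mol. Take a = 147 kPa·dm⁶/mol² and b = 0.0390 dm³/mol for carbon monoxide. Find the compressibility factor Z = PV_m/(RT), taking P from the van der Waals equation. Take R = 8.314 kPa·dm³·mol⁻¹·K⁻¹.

P = RT/(V_m − b) − a/V_m² = (8.314)(557.0)/(0.104 − 0.0390) − 147/(0.104)²
  = 4630.9/0.065000 − 13591 = 71245 − 13591 = 57654 kPa
Z = PV_m/(RT) = (57654)(0.104)/((8.314)(557.0)) = 5996.0/4630.9 = 1.295

Z ≈ 1.295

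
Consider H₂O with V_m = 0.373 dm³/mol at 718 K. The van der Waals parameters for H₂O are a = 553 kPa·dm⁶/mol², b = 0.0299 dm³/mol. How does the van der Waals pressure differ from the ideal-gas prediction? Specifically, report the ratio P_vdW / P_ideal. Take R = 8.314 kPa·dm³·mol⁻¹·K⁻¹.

Ideal: P_ideal = RT/V_m = (8.314)(718)/0.373 = 16003.9 kPa
vdW: P = RT/(V_m − b) − a/V_m² = 5969.45/0.343100 − 553/0.139129 = 17398.6 − 3974.73 = 13423.9 kPa
Ratio = 13423.9/16003.9 = 0.8388

P_vdW / P_ideal ≈ 0.8388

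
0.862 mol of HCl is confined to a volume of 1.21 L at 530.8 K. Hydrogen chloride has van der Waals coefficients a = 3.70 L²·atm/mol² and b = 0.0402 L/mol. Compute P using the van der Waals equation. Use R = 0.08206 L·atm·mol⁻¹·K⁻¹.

P = nRT/(V − nb) − a n²/V²
nRT/(V − nb) = (0.862)(0.08206)(530.8)/(1.21 − 0.862×0.0402) = 37.547/1.1753 = 31.947 atm
a n²/V² = (3.70)(0.862)²/(1.21)² = 1.8778 atm
P = 31.947 − 1.8778 = 30.07 atm

P ≈ 30.07 atm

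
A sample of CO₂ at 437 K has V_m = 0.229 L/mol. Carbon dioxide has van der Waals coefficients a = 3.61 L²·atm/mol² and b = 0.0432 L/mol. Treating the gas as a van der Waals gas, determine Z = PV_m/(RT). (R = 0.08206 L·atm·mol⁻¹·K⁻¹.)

P = RT/(V_m − b) − a/V_m² = (0.08206)(437)/(0.229 − 0.0432) − 3.61/(0.229)²
  = 35.860/0.18580 − 68.839 = 193.00 − 68.839 = 124.16 atm
Z = PV_m/(RT) = (124.16)(0.229)/((0.08206)(437)) = 28.433/35.860 = 0.7929

Z ≈ 0.7929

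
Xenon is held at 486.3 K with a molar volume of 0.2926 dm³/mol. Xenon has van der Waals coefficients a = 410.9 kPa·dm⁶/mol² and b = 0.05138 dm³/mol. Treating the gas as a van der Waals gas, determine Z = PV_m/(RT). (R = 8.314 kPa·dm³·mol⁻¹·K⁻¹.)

Z ≈ 0.8657

P = RT/(V_m − b) − a/V_m² = (8.314)(486.3)/(0.2926 − 0.05138) − 410.9/(0.2926)²
  = 4043.1/0.24122 − 4799.4 = 16761 − 4799.4 = 11962 kPa
Z = PV_m/(RT) = (11962)(0.2926)/((8.314)(486.3)) = 3500.1/4043.1 = 0.8657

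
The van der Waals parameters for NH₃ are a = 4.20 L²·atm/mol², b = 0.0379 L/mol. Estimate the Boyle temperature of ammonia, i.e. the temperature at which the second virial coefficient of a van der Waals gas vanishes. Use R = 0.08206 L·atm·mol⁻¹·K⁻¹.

T_B ≈ 1350 K

For a van der Waals gas the second virial coefficient B₂ = b − a/(RT) vanishes at T_B = a/(Rb).
T_B = 4.20/(0.08206×0.0379) = 4.20/0.0031101 = 1350 K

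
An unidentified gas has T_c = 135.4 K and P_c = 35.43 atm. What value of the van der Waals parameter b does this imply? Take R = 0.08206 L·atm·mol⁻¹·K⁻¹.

From T_c = 8a/(27Rb) and P_c = a/(27b²): b = R T_c/(8 P_c).
b = (0.08206)(135.4)/(8×35.43) = 11.111/283.44 = 0.03920 L/mol

b ≈ 0.03920 L/mol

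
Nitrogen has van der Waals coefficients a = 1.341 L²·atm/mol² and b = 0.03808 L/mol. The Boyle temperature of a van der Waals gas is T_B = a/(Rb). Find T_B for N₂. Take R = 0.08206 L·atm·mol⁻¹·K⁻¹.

T_B ≈ 429.1 K

For a van der Waals gas the second virial coefficient B₂ = b − a/(RT) vanishes at T_B = a/(Rb).
T_B = 1.341/(0.08206×0.03808) = 1.341/0.0031248 = 429.1 K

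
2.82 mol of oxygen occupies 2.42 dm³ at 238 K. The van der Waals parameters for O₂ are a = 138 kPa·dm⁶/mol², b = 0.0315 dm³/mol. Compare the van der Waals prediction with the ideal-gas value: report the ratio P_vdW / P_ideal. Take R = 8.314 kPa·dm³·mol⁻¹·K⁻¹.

P_vdW / P_ideal ≈ 0.9568

Ideal: P_ideal = nRT/V = (2.82)(8.314)(238)/2.42 = 2305.80 kPa
vdW: P = nRT/(V − nb) − a n²/V² = 5580.02/2.33117 − 1097.43/5.85640 = 2393.66 − 187.390 = 2206.27 kPa
Ratio = 2206.27/2305.80 = 0.9568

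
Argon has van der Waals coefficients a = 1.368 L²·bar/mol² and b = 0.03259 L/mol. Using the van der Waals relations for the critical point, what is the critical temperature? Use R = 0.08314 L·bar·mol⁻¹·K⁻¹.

T_c ≈ 149.6 K

For a van der Waals gas, T_c = 8a/(27Rb).
T_c = 8×1.368/(27×0.08314×0.03259) = 10.944/0.073157 = 149.6 K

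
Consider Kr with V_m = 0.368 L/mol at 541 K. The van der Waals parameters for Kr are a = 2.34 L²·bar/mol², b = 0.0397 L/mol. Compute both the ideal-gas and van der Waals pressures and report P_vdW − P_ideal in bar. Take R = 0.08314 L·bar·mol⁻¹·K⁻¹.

Ideal: P_ideal = RT/V_m = (0.08314)(541)/0.368 = 122.225 bar
vdW: P = RT/(V_m − b) − a/V_m² = 44.9787/0.328300 − 2.34/0.135424 = 137.005 − 17.2791 = 119.726 bar
ΔP = 119.726 − 122.225 = -2.50 bar

ΔP ≈ -2.50 bar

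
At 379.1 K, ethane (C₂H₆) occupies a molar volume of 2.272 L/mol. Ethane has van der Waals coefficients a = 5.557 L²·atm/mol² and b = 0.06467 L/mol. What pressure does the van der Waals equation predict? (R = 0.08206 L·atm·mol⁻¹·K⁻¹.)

P = RT/(V_m − b) − a/V_m²
RT/(V_m − b) = (0.08206)(379.1)/(2.272 − 0.06467) = 31.109/2.2073 = 14.094 atm
a/V_m² = 5.557/(2.272)² = 1.0765 atm
P = 14.094 − 1.0765 = 13.02 atm

P ≈ 13.02 atm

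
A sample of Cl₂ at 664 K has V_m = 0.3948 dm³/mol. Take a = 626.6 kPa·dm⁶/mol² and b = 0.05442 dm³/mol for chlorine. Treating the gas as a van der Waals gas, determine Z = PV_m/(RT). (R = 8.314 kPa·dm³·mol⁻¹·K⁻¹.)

Z ≈ 0.8724

P = RT/(V_m − b) − a/V_m² = (8.314)(664)/(0.3948 − 0.05442) − 626.6/(0.3948)²
  = 5520.5/0.34038 − 4020.1 = 16219 − 4020.1 = 12199 kPa
Z = PV_m/(RT) = (12199)(0.3948)/((8.314)(664)) = 4816.2/5520.5 = 0.8724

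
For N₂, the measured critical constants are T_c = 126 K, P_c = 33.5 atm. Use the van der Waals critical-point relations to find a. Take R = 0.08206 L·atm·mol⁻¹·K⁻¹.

From T_c = 8a/(27Rb) and P_c = a/(27b²): a = 27 R² T_c²/(64 P_c).
a = 27×(0.08206)²×(126)²/(64×33.5) = 2886.5/2144.0 = 1.346 L²·atm/mol²

a ≈ 1.346 L²·atm/mol²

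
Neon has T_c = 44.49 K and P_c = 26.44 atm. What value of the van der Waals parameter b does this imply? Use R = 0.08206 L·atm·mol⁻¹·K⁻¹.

From T_c = 8a/(27Rb) and P_c = a/(27b²): b = R T_c/(8 P_c).
b = (0.08206)(44.49)/(8×26.44) = 3.6508/211.52 = 0.01726 L/mol

b ≈ 0.01726 L/mol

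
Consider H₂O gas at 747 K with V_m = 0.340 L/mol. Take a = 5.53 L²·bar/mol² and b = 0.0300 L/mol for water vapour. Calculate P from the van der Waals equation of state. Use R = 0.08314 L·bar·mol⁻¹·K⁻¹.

P = RT/(V_m − b) − a/V_m²
RT/(V_m − b) = (0.08314)(747)/(0.340 − 0.0300) = 62.106/0.31000 = 200.34 bar
a/V_m² = 5.53/(0.340)² = 47.837 bar
P = 200.34 − 47.837 = 152.5 bar

P ≈ 152.5 bar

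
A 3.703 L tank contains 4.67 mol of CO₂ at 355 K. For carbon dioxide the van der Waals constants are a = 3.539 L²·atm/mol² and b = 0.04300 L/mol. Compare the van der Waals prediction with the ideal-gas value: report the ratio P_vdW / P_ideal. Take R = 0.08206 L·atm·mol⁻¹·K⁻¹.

P_vdW / P_ideal ≈ 0.9041

Ideal: P_ideal = nRT/V = (4.67)(0.08206)(355)/3.703 = 36.7386 atm
vdW: P = nRT/(V − nb) − a n²/V² = 136.043/3.50219 − 77.1817/13.7122 = 38.8451 − 5.62869 = 33.2164 atm
Ratio = 33.2164/36.7386 = 0.9041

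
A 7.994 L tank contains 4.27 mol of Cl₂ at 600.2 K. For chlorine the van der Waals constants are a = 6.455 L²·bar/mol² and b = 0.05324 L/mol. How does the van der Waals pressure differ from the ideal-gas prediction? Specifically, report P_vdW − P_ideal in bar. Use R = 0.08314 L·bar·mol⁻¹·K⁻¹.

Ideal: P_ideal = nRT/V = (4.27)(0.08314)(600.2)/7.994 = 26.6545 bar
vdW: P = nRT/(V − nb) − a n²/V² = 213.076/7.76667 − 117.693/63.9040 = 27.4347 − 1.84172 = 25.5930 bar
ΔP = 25.5930 − 26.6545 = -1.062 bar

ΔP ≈ -1.062 bar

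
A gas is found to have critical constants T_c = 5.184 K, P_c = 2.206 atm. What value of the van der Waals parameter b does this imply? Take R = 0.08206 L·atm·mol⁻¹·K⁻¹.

From T_c = 8a/(27Rb) and P_c = a/(27b²): b = R T_c/(8 P_c).
b = (0.08206)(5.184)/(8×2.206) = 0.42540/17.648 = 0.02410 L/mol

b ≈ 0.02410 L/mol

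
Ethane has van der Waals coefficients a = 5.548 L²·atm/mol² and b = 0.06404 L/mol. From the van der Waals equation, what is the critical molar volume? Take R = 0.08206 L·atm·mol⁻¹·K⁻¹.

For a van der Waals gas, V_m,c = 3b.
V_m,c = 3×0.06404 = 0.1921 L/mol

V_m,c ≈ 0.1921 L/mol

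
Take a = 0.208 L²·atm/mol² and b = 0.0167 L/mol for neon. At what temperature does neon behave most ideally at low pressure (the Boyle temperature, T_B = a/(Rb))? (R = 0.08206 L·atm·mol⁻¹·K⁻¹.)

T_B ≈ 151.8 K

For a van der Waals gas the second virial coefficient B₂ = b − a/(RT) vanishes at T_B = a/(Rb).
T_B = 0.208/(0.08206×0.0167) = 0.208/0.0013704 = 151.8 K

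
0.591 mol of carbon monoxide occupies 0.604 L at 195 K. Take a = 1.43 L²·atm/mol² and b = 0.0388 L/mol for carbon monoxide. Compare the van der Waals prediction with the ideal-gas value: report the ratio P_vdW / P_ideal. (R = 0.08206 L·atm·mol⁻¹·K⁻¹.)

Ideal: P_ideal = nRT/V = (0.591)(0.08206)(195)/0.604 = 15.6573 atm
vdW: P = nRT/(V − nb) − a n²/V² = 9.45700/0.581069 − 0.499472/0.364816 = 16.2752 − 1.36911 = 14.9061 atm
Ratio = 14.9061/15.6573 = 0.9520

P_vdW / P_ideal ≈ 0.9520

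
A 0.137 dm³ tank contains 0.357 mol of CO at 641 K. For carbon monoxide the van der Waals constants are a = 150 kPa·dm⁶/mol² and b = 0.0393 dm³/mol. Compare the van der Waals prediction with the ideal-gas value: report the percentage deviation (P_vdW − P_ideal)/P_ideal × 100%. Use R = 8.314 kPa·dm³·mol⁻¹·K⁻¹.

4.07 %

Ideal: P_ideal = nRT/V = (0.357)(8.314)(641)/0.137 = 13887.2 kPa
vdW: P = nRT/(V − nb) − a n²/V² = 1902.55/0.122970 − 19.1174/0.0187690 = 15471.7 − 1018.56 = 14453.1 kPa
% deviation = (14453.1 − 13887.2)/13887.2 × 100% = 4.07%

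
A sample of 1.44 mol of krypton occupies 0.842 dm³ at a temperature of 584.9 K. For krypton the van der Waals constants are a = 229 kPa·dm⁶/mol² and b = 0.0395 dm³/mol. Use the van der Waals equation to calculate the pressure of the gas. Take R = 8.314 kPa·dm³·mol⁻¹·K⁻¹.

P = nRT/(V − nb) − a n²/V²
nRT/(V − nb) = (1.44)(8.314)(584.9)/(0.842 − 1.44×0.0395) = 7002.5/0.78512 = 8919.0 kPa
a n²/V² = (229)(1.44)²/(0.842)² = 669.79 kPa
P = 8919.0 − 669.79 = 8249 kPa

P ≈ 8249 kPa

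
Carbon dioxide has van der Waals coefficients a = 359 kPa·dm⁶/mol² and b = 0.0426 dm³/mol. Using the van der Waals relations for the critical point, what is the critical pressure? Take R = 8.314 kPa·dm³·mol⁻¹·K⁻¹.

For a van der Waals gas, P_c = a/(27b²).
P_c = 359/(27×(0.0426)²) = 359/0.048999 = 7327 kPa

P_c ≈ 7327 kPa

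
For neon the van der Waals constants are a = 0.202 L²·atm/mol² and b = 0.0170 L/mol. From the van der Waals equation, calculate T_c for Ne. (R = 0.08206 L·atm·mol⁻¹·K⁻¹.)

For a van der Waals gas, T_c = 8a/(27Rb).
T_c = 8×0.202/(27×0.08206×0.0170) = 1.6160/0.037666 = 42.90 K

T_c ≈ 42.90 K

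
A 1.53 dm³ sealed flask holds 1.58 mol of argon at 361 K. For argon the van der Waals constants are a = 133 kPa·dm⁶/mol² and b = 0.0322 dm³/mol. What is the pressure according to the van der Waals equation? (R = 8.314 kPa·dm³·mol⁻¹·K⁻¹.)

P ≈ 3064 kPa

P = nRT/(V − nb) − a n²/V²
nRT/(V − nb) = (1.58)(8.314)(361)/(1.53 − 1.58×0.0322) = 4742.1/1.4791 = 3206.1 kPa
a n²/V² = (133)(1.58)²/(1.53)² = 141.83 kPa
P = 3206.1 − 141.83 = 3064 kPa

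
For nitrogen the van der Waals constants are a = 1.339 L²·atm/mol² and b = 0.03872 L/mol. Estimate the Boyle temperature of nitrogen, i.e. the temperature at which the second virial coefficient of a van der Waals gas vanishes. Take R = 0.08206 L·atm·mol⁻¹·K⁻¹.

T_B ≈ 421.4 K

For a van der Waals gas the second virial coefficient B₂ = b − a/(RT) vanishes at T_B = a/(Rb).
T_B = 1.339/(0.08206×0.03872) = 1.339/0.0031774 = 421.4 K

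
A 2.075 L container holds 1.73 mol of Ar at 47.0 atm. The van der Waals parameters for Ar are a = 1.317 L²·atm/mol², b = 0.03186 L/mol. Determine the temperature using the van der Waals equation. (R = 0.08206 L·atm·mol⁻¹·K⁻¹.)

T = (P + a n²/V²)(V − nb)/(nR)
P + a n²/V² = 47.0 + (1.317)(1.73)²/(2.075)² = 47.915 atm
V − nb = 2.075 − (1.73)(0.03186) = 2.0199 L
T = (47.915)(2.0199)/((1.73)(0.08206)) = 681.7 K

T ≈ 681.7 K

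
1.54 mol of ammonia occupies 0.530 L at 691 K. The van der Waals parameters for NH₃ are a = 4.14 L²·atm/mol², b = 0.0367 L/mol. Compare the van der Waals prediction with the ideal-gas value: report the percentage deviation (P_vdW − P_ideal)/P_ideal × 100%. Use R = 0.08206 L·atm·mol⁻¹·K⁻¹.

-9.28 %

Ideal: P_ideal = nRT/V = (1.54)(0.08206)(691)/0.530 = 164.761 atm
vdW: P = nRT/(V − nb) − a n²/V² = 87.3233/0.473482 − 9.81842/0.280900 = 184.428 − 34.9534 = 149.475 atm
% deviation = (149.475 − 164.761)/164.761 × 100% = -9.28%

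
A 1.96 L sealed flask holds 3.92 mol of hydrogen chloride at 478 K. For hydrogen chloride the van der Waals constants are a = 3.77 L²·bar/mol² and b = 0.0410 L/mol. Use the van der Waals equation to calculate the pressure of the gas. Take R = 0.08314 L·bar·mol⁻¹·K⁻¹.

P = nRT/(V − nb) − a n²/V²
nRT/(V − nb) = (3.92)(0.08314)(478)/(1.96 − 3.92×0.0410) = 155.78/1.7993 = 86.578 bar
a n²/V² = (3.77)(3.92)²/(1.96)² = 15.080 bar
P = 86.578 − 15.080 = 71.50 bar

P ≈ 71.50 bar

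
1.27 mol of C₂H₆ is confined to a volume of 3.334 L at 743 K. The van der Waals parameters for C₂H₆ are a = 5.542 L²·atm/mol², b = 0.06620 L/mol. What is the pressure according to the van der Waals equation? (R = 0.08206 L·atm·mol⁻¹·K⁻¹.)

P = nRT/(V − nb) − a n²/V²
nRT/(V − nb) = (1.27)(0.08206)(743)/(3.334 − 1.27×0.06620) = 77.433/3.2499 = 23.826 atm
a n²/V² = (5.542)(1.27)²/(3.334)² = 0.80416 atm
P = 23.826 − 0.80416 = 23.02 atm

P ≈ 23.02 atm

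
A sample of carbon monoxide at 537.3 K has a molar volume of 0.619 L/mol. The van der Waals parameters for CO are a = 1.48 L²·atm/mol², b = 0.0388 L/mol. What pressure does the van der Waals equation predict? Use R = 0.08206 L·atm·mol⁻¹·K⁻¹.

P = RT/(V_m − b) − a/V_m²
RT/(V_m − b) = (0.08206)(537.3)/(0.619 − 0.0388) = 44.091/0.58020 = 75.993 atm
a/V_m² = 1.48/(0.619)² = 3.8626 atm
P = 75.993 − 3.8626 = 72.13 atm

P ≈ 72.13 atm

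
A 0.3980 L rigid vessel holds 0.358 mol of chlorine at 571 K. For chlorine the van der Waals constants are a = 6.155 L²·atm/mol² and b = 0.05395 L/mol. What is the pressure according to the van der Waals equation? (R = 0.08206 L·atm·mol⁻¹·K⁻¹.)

P ≈ 39.32 atm

P = nRT/(V − nb) − a n²/V²
nRT/(V − nb) = (0.358)(0.08206)(571)/(0.3980 − 0.358×0.05395) = 16.775/0.37869 = 44.297 atm
a n²/V² = (6.155)(0.358)²/(0.3980)² = 4.9800 atm
P = 44.297 − 4.9800 = 39.32 atm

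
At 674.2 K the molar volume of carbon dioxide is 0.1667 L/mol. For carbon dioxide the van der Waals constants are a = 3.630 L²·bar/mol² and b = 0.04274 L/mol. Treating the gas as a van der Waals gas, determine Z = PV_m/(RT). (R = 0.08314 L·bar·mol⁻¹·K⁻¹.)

Z ≈ 0.9563

P = RT/(V_m − b) − a/V_m² = (0.08314)(674.2)/(0.1667 − 0.04274) − 3.630/(0.1667)²
  = 56.053/0.12396 − 130.63 = 452.19 − 130.63 = 321.56 bar
Z = PV_m/(RT) = (321.56)(0.1667)/((0.08314)(674.2)) = 53.604/56.053 = 0.9563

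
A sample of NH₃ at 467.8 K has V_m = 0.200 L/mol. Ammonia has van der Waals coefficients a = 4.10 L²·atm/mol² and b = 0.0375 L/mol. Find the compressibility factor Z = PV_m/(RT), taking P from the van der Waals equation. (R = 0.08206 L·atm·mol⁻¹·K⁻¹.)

Z ≈ 0.6967

P = RT/(V_m − b) − a/V_m² = (0.08206)(467.8)/(0.200 − 0.0375) − 4.10/(0.200)²
  = 38.388/0.16250 − 102.50 = 236.23 − 102.50 = 133.73 atm
Z = PV_m/(RT) = (133.73)(0.200)/((0.08206)(467.8)) = 26.746/38.388 = 0.6967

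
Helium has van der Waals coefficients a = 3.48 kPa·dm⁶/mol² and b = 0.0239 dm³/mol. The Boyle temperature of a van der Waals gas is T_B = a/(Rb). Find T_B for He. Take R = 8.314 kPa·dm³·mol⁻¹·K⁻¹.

T_B ≈ 17.51 K

For a van der Waals gas the second virial coefficient B₂ = b − a/(RT) vanishes at T_B = a/(Rb).
T_B = 3.48/(8.314×0.0239) = 3.48/0.19870 = 17.51 K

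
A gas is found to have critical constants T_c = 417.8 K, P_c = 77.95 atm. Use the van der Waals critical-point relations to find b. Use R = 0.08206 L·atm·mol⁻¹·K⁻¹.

b ≈ 0.05498 L/mol

From T_c = 8a/(27Rb) and P_c = a/(27b²): b = R T_c/(8 P_c).
b = (0.08206)(417.8)/(8×77.95) = 34.285/623.60 = 0.05498 L/mol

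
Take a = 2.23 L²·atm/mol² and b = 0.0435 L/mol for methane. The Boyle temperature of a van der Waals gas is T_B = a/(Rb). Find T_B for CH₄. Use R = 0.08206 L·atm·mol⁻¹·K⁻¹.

For a van der Waals gas the second virial coefficient B₂ = b − a/(RT) vanishes at T_B = a/(Rb).
T_B = 2.23/(0.08206×0.0435) = 2.23/0.0035696 = 624.7 K

T_B ≈ 624.7 K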